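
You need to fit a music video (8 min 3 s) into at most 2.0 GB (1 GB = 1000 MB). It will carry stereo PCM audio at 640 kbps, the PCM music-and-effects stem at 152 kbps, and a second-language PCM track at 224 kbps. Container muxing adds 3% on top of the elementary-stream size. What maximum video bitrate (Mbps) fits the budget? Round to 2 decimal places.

31.15 Mbps

Budget: 2.0 GB = 16000.0 Mb.
Stream payload after overhead: 16000.0 / 1.03 = 15534.0 Mb.
8 min 3 s = 483 s
Total bitrate budget: 15534.0 Mb / 483 s = 32.161 Mbps.
Audio total: 640 + 152 + 224 = 1016 kbps = 1.016 Mbps.
Video: 32.161 − 1.016 = 31.145 Mbps.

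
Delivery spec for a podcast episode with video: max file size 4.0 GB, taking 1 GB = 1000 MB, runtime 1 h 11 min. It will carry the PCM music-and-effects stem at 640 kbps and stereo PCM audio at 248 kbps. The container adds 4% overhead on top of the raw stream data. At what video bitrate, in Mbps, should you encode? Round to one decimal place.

Budget: 4.0 GB = 32000.0 Mb.
Stream payload after overhead: 32000.0 / 1.04 = 30769.2 Mb.
1 h 11 min = 71 min = 4260 s
Total bitrate budget: 30769.2 Mb / 4260 s = 7.223 Mbps.
Audio total: 640 + 248 = 888 kbps = 0.888 Mbps.
Video: 7.223 − 0.888 = 6.335 Mbps.

6.3 Mbps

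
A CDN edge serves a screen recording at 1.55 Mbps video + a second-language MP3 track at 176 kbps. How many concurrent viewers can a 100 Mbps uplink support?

Audio: 176 kbps = 0.176 Mbps.
Per-viewer media rate: 1.726 Mbps.
100 Mbps = 100.0 Mbps; 100.0 / 1.726 = 57.94 → 57 viewers.

57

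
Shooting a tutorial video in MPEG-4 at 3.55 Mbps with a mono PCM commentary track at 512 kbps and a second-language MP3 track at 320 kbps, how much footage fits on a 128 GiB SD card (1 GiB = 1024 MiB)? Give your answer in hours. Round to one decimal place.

69.7 hours

Audio total: 512 + 320 = 832 kbps = 0.832 Mbps.
Total bitrate: 3.55 + 0.832 = 4.382 Mbps.
Capacity: 128 GiB = 1,099,512 Mb.
Recording time: 1,099,512 / 4.382 = 250,915 s ≈ 69.7 hours.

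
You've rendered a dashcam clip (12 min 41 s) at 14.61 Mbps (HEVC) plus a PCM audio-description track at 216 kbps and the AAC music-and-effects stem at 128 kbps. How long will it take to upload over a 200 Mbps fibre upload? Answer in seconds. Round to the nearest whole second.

57 seconds

12 min 41 s = 761 s
Audio total: 216 + 128 = 344 kbps = 0.344 Mbps.
Total bitrate: 14.954 Mbps.
File: 14.954 Mbps × 761 s = 11380.0 Mb.
At 200 Mbps: 11380.0 / 200 = 56.9 s ≈ 56.9 seconds.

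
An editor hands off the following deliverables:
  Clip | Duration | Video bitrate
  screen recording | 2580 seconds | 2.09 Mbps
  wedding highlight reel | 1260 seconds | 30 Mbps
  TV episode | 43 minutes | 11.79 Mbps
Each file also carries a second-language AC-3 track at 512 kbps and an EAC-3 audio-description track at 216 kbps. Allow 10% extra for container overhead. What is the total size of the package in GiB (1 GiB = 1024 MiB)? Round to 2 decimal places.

10.02 GiB

Audio total: 512 + 216 = 728 kbps = 0.728 Mbps.
screen recording: 2.818 Mbps × 2580 s × 1.10 = 7997.5 Mb
wedding highlight reel: 30.728 Mbps × 1260 s × 1.10 = 42589.0 Mb
TV episode: 12.518 Mbps × 2580 s × 1.10 = 35526.1 Mb
Total: 86112.6 Mb = 10764.1 MB.
= 10.02 GiB.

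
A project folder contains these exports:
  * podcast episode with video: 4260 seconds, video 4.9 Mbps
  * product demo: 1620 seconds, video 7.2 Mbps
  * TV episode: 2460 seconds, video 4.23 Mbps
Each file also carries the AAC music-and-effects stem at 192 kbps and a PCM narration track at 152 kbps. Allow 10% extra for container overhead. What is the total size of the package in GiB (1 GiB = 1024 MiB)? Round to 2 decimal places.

Audio total: 192 + 152 = 344 kbps = 0.344 Mbps.
podcast episode with video: 5.244 Mbps × 4260 s × 1.10 = 24573.4 Mb
product demo: 7.544 Mbps × 1620 s × 1.10 = 13443.4 Mb
TV episode: 4.574 Mbps × 2460 s × 1.10 = 12377.2 Mb
Total: 50394.0 Mb = 6299.3 MB.
= 5.867 GiB.

5.87 GiB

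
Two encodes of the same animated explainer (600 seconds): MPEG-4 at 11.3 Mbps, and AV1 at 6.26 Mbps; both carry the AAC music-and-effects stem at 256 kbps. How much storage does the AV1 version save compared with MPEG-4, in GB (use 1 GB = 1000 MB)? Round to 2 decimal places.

0.38 GB

Audio: 256 kbps = 0.256 Mbps.
MPEG-4: 11.556 Mbps × 600 s = 6933.6 Mb = 0.867 GB.
AV1: 6.516 Mbps × 600 s = 3909.6 Mb = 0.489 GB.
Saving: 0.867 − 0.489 = 0.378 GB.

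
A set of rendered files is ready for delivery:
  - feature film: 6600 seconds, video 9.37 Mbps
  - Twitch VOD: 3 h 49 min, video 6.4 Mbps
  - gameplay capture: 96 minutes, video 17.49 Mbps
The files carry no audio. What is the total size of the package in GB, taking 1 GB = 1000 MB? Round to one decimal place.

31.3 GB

feature film: 9.370 Mbps × 6600 s = 61842.0 Mb
Twitch VOD: 6.400 Mbps × 13740 s = 87936.0 Mb
gameplay capture: 17.490 Mbps × 5760 s = 100742.4 Mb
Total: 250520.4 Mb = 31315.0 MB.
= 31.32 GB.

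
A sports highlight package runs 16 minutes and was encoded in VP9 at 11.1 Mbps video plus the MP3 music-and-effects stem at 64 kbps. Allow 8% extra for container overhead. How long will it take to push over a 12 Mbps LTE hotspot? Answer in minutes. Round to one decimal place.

16.1 minutes

16 min = 960 s
Audio: 64 kbps = 0.064 Mbps.
Total bitrate: 11.164 Mbps.
File: 11.164 Mbps × 960 s = 10717.4 Mb.
With 8% container overhead: ×1.08. → 11574.8 Mb.
At 12 Mbps: 11574.8 / 12 = 964.6 s ≈ 16.1 minutes.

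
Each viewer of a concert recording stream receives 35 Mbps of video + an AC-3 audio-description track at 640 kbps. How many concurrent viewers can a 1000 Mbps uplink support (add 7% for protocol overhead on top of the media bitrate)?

Audio: 640 kbps = 0.640 Mbps.
Per-viewer media rate: 35.640 Mbps.
On the wire with 7% overhead: 38.135 Mbps.
1000 Mbps = 1,000 Mbps; 1,000 / 38.135 = 26.22 → 26 viewers.

26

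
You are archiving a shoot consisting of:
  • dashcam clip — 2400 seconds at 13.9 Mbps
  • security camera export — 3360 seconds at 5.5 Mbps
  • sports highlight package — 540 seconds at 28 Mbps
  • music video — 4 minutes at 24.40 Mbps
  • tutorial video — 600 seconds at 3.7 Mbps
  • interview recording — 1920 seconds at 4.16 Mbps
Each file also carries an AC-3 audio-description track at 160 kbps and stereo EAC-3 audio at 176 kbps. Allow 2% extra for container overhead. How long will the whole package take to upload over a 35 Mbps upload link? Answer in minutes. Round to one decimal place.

41.8 minutes

Audio total: 160 + 176 = 336 kbps = 0.336 Mbps.
dashcam clip: 14.236 Mbps × 2400 s × 1.02 = 34849.7 Mb
security camera export: 5.836 Mbps × 3360 s × 1.02 = 20001.1 Mb
sports highlight package: 28.336 Mbps × 540 s × 1.02 = 15607.5 Mb
music video: 24.736 Mbps × 240 s × 1.02 = 6055.4 Mb
tutorial video: 4.036 Mbps × 600 s × 1.02 = 2470.0 Mb
interview recording: 4.496 Mbps × 1920 s × 1.02 = 8805.0 Mb
Total: 87788.7 Mb = 10973.6 MB.
At 35 Mbps: 87788.7 / 35 = 2508 s ≈ 41.8 minutes.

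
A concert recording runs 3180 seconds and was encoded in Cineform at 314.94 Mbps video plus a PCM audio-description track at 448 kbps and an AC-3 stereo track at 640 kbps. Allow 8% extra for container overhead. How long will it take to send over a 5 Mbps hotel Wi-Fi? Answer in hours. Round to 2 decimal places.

60.30 hours

Audio total: 448 + 640 = 1088 kbps = 1.088 Mbps.
Total bitrate: 316.028 Mbps.
File: 316.028 Mbps × 3180 s = 1004969.0 Mb.
With 8% container overhead: ×1.08. → 1085366.6 Mb.
At 5 Mbps: 1085366.6 / 5 = 217073.3 s ≈ 60.3 hours.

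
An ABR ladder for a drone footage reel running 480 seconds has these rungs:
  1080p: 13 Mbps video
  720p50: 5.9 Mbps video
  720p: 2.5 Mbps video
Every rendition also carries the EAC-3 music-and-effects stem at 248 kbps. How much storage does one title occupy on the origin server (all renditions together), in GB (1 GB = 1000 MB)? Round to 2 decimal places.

1.33 GB

Audio: 248 kbps = 0.248 Mbps.
Sum of rendition bitrates: (13+0.248) + (5.9+0.248) + (2.5+0.248) = 22.144 Mbps.
× 480 s = 10,629 Mb = 1,329 MB = 1.329 GB.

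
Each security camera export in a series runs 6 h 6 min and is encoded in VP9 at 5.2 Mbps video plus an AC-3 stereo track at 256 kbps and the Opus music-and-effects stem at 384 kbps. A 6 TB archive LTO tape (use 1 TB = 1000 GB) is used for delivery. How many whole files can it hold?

374

6 h 6 min = 366 min = 21960 s
Audio total: 256 + 384 = 640 kbps = 0.640 Mbps.
Total bitrate: 5.840 Mbps.
Per item: 5.840 Mbps × 21960 s = 128,246 Mb = 16,031 MB.
Capacity: 6 TB = 48,000,000 Mb; 374.28 items → 374 complete.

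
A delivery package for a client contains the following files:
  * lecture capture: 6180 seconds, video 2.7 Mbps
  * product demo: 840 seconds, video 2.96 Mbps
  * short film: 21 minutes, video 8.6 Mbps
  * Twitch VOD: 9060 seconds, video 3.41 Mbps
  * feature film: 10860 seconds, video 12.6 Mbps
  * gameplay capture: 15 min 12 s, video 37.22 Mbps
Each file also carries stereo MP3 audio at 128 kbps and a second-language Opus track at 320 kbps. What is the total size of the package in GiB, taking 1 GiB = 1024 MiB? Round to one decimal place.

28.5 GiB

Audio total: 128 + 320 = 448 kbps = 0.448 Mbps.
lecture capture: 3.148 Mbps × 6180 s = 19454.6 Mb
product demo: 3.408 Mbps × 840 s = 2862.7 Mb
short film: 9.048 Mbps × 1260 s = 11400.5 Mb
Twitch VOD: 3.858 Mbps × 9060 s = 34953.5 Mb
feature film: 13.048 Mbps × 10860 s = 141701.3 Mb
gameplay capture: 37.668 Mbps × 912 s = 34353.2 Mb
Total: 244725.8 Mb = 30590.7 MB.
= 28.49 GiB.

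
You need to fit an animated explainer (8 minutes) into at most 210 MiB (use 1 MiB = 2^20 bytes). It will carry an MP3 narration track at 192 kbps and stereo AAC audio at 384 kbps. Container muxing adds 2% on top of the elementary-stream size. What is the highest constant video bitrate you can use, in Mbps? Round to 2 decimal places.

Budget: 210 MiB = 1761.6 Mb.
Stream payload after overhead: 1761.6 / 1.02 = 1727.1 Mb.
8 min = 480 s
Total bitrate budget: 1727.1 Mb / 480 s = 3.598 Mbps.
Audio total: 192 + 384 = 576 kbps = 0.576 Mbps.
Video: 3.598 − 0.576 = 3.022 Mbps.

3.02 Mbps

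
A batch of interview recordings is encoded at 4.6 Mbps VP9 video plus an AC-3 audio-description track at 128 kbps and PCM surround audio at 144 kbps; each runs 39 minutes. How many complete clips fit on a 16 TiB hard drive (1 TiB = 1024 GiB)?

12344

39 min = 2340 s
Audio total: 128 + 144 = 272 kbps = 0.272 Mbps.
Total bitrate: 4.872 Mbps.
Per item: 4.872 Mbps × 2340 s = 11,400 Mb = 1,425 MB.
Capacity: 16 TiB = 140,737,488 Mb; 12344.87 items → 12344 complete.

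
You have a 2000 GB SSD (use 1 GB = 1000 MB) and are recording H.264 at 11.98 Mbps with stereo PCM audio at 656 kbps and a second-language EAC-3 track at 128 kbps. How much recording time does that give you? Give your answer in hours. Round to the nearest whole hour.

348 hours

Audio total: 656 + 128 = 784 kbps = 0.784 Mbps.
Total bitrate: 11.98 + 0.784 = 12.764 Mbps.
Capacity: 2000 GB = 16,000,000 Mb.
Recording time: 16,000,000 / 12.764 = 1,253,526 s ≈ 348 hours.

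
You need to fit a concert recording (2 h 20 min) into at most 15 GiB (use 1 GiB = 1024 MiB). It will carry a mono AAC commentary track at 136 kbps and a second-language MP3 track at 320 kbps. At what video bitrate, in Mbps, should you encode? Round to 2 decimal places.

14.88 Mbps

Budget: 15 GiB = 128849.0 Mb.
2 h 20 min = 140 min = 8400 s
Total bitrate budget: 128849.0 Mb / 8400 s = 15.339 Mbps.
Audio total: 136 + 320 = 456 kbps = 0.456 Mbps.
Video: 15.339 − 0.456 = 14.883 Mbps.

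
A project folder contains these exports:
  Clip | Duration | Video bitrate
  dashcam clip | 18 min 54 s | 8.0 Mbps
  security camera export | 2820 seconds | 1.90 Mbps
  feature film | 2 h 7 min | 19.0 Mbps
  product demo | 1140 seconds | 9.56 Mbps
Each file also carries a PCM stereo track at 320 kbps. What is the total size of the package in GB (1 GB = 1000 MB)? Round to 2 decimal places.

Audio: 320 kbps = 0.320 Mbps.
dashcam clip: 8.320 Mbps × 1134 s = 9434.9 Mb
security camera export: 2.220 Mbps × 2820 s = 6260.4 Mb
feature film: 19.320 Mbps × 7620 s = 147218.4 Mb
product demo: 9.880 Mbps × 1140 s = 11263.2 Mb
Total: 174176.9 Mb = 21772.1 MB.
= 21.77 GB.

21.77 GB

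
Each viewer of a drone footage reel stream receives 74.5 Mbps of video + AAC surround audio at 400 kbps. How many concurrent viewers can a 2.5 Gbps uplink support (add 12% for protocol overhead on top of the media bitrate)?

Audio: 400 kbps = 0.400 Mbps.
Per-viewer media rate: 74.900 Mbps.
On the wire with 12% overhead: 83.888 Mbps.
2.5 Gbps = 2,500 Mbps; 2,500 / 83.888 = 29.80 → 29 viewers.

29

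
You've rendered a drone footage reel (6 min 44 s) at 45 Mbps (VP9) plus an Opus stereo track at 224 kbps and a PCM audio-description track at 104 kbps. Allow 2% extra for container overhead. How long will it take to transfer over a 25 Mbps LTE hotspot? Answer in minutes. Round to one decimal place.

6 min 44 s = 404 s
Audio total: 224 + 104 = 328 kbps = 0.328 Mbps.
Total bitrate: 45.328 Mbps.
File: 45.328 Mbps × 404 s = 18312.5 Mb.
With 2% container overhead: ×1.02. → 18678.8 Mb.
At 25 Mbps: 18678.8 / 25 = 747.2 s ≈ 12.5 minutes.

12.5 minutes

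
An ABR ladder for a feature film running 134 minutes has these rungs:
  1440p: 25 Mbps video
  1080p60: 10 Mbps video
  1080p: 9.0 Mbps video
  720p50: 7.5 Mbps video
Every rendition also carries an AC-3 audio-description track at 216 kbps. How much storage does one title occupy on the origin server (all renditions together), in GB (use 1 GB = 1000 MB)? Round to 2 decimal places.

134 min = 8040 s
Audio: 216 kbps = 0.216 Mbps.
Sum of rendition bitrates: (25+0.216) + (10+0.216) + (9.0+0.216) + (7.5+0.216) = 52.364 Mbps.
× 8040 s = 421,007 Mb = 52,626 MB = 52.63 GB.

52.63 GB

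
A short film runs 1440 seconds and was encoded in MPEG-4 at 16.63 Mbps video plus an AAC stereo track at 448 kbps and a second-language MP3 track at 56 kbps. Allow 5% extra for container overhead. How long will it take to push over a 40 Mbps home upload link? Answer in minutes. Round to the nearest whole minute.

Audio total: 448 + 56 = 504 kbps = 0.504 Mbps.
Total bitrate: 17.134 Mbps.
File: 17.134 Mbps × 1440 s = 24673.0 Mb.
With 5% container overhead: ×1.05. → 25906.6 Mb.
At 40 Mbps: 25906.6 / 40 = 647.7 s ≈ 10.8 minutes.

11 minutes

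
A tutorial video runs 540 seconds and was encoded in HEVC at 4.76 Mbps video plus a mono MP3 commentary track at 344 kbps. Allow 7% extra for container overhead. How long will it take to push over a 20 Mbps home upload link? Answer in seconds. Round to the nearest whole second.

147 seconds

Audio: 344 kbps = 0.344 Mbps.
Total bitrate: 5.104 Mbps.
File: 5.104 Mbps × 540 s = 2756.2 Mb.
With 7% container overhead: ×1.07. → 2949.1 Mb.
At 20 Mbps: 2949.1 / 20 = 147.5 s ≈ 147 seconds.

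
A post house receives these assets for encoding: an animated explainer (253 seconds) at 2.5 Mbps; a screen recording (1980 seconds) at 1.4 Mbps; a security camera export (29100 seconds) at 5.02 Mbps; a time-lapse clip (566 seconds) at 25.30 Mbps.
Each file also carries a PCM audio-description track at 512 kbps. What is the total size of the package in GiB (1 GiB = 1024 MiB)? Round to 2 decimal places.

20.97 GiB

Audio: 512 kbps = 0.512 Mbps.
animated explainer: 3.012 Mbps × 253 s = 762.0 Mb
screen recording: 1.912 Mbps × 1980 s = 3785.8 Mb
security camera export: 5.532 Mbps × 29100 s = 160981.2 Mb
time-lapse clip: 25.812 Mbps × 566 s = 14609.6 Mb
Total: 180138.6 Mb = 22517.3 MB.
= 20.97 GiB.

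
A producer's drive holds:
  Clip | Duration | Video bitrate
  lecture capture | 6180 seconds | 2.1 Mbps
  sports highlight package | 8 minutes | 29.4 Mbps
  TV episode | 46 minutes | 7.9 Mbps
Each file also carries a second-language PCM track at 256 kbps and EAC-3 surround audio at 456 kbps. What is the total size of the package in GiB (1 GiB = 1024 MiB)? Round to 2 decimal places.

Audio total: 256 + 456 = 712 kbps = 0.712 Mbps.
lecture capture: 2.812 Mbps × 6180 s = 17378.2 Mb
sports highlight package: 30.112 Mbps × 480 s = 14453.8 Mb
TV episode: 8.612 Mbps × 2760 s = 23769.1 Mb
Total: 55601.0 Mb = 6950.1 MB.
= 6.473 GiB.

6.47 GiB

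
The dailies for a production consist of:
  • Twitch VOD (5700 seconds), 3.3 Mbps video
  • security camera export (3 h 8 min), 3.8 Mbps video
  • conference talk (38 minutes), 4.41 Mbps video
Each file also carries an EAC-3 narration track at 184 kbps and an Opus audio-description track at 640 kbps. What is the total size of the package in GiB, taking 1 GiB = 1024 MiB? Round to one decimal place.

Audio total: 184 + 640 = 824 kbps = 0.824 Mbps.
Twitch VOD: 4.124 Mbps × 5700 s = 23506.8 Mb
security camera export: 4.624 Mbps × 11280 s = 52158.7 Mb
conference talk: 5.234 Mbps × 2280 s = 11933.5 Mb
Total: 87599.0 Mb = 10949.9 MB.
= 10.20 GiB.

10.2 GiB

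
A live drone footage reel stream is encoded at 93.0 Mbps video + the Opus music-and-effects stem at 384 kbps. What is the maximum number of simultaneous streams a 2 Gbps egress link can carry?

21

Audio: 384 kbps = 0.384 Mbps.
Per-viewer media rate: 93.384 Mbps.
2 Gbps = 2,000 Mbps; 2,000 / 93.384 = 21.42 → 21 viewers.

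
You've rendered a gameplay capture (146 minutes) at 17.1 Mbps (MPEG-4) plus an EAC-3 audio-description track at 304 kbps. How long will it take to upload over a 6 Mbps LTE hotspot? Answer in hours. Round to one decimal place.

7.1 hours

146 min = 8760 s
Audio: 304 kbps = 0.304 Mbps.
Total bitrate: 17.404 Mbps.
File: 17.404 Mbps × 8760 s = 152459.0 Mb.
At 6 Mbps: 152459.0 / 6 = 25409.8 s ≈ 7.06 hours.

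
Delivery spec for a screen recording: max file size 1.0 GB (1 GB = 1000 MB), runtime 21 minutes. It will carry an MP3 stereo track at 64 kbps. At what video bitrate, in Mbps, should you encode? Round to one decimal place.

6.3 Mbps

Budget: 1.0 GB = 8000.0 Mb.
21 min = 1260 s
Total bitrate budget: 8000.0 Mb / 1260 s = 6.349 Mbps.
Audio: 64 kbps = 0.064 Mbps.
Video: 6.349 − 0.064 = 6.285 Mbps.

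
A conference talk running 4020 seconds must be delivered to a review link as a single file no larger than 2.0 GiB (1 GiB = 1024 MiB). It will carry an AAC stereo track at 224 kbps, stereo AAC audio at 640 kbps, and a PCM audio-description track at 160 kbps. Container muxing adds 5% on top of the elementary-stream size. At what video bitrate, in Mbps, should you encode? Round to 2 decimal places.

Budget: 2.0 GiB = 17179.9 Mb.
Stream payload after overhead: 17179.9 / 1.05 = 16361.8 Mb.
Total bitrate budget: 16361.8 Mb / 4020 s = 4.070 Mbps.
Audio total: 224 + 640 + 160 = 1024 kbps = 1.024 Mbps.
Video: 4.070 − 1.024 = 3.046 Mbps.

3.05 Mbps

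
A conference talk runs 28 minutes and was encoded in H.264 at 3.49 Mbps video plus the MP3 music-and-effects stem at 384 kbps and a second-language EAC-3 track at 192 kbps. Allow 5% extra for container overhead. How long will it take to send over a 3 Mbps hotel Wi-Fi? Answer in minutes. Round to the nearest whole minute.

40 minutes

28 min = 1680 s
Audio total: 384 + 192 = 576 kbps = 0.576 Mbps.
Total bitrate: 4.066 Mbps.
File: 4.066 Mbps × 1680 s = 6830.9 Mb.
With 5% container overhead: ×1.05. → 7172.4 Mb.
At 3 Mbps: 7172.4 / 3 = 2390.8 s ≈ 39.8 minutes.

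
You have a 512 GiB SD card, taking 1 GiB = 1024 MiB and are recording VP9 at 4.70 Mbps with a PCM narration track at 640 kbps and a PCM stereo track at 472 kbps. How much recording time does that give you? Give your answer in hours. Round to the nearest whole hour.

Audio total: 640 + 472 = 1112 kbps = 1.112 Mbps.
Total bitrate: 4.70 + 1.112 = 5.812 Mbps.
Capacity: 512 GiB = 4,398,047 Mb.
Recording time: 4,398,047 / 5.812 = 756,718 s ≈ 210 hours.

210 hours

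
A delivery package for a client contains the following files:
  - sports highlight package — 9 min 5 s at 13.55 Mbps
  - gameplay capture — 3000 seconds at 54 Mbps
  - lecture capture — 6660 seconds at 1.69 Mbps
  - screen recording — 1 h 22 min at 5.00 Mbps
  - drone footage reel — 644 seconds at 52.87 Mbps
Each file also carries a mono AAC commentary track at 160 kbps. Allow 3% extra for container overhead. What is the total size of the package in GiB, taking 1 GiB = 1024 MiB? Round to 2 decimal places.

Audio: 160 kbps = 0.160 Mbps.
sports highlight package: 13.710 Mbps × 545 s × 1.03 = 7696.1 Mb
gameplay capture: 54.160 Mbps × 3000 s × 1.03 = 167354.4 Mb
lecture capture: 1.850 Mbps × 6660 s × 1.03 = 12690.6 Mb
screen recording: 5.160 Mbps × 4920 s × 1.03 = 26148.8 Mb
drone footage reel: 53.030 Mbps × 644 s × 1.03 = 35175.9 Mb
Total: 249065.8 Mb = 31133.2 MB.
= 29.00 GiB.

29.00 GiB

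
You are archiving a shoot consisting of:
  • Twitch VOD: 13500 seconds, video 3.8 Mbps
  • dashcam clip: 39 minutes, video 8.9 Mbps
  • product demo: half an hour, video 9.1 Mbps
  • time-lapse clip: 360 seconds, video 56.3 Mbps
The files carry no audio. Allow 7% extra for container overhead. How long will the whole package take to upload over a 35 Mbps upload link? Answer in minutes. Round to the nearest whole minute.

Twitch VOD: 3.800 Mbps × 13500 s × 1.07 = 54891.0 Mb
dashcam clip: 8.900 Mbps × 2340 s × 1.07 = 22283.8 Mb
product demo: 9.100 Mbps × 1800 s × 1.07 = 17526.6 Mb
time-lapse clip: 56.300 Mbps × 360 s × 1.07 = 21686.8 Mb
Total: 116388.2 Mb = 14548.5 MB.
At 35 Mbps: 116388.2 / 35 = 3325 s ≈ 55.4 minutes.

55 minutes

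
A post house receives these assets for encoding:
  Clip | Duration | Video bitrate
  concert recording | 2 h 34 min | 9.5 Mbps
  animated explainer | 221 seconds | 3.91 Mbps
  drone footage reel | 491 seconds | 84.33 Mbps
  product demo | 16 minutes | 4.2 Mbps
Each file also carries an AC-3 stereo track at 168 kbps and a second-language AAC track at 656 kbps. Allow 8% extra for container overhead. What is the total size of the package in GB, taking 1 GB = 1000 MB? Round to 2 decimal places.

19.31 GB

Audio total: 168 + 656 = 824 kbps = 0.824 Mbps.
concert recording: 10.324 Mbps × 9240 s × 1.08 = 103025.3 Mb
animated explainer: 4.734 Mbps × 221 s × 1.08 = 1129.9 Mb
drone footage reel: 85.154 Mbps × 491 s × 1.08 = 45155.5 Mb
product demo: 5.024 Mbps × 960 s × 1.08 = 5208.9 Mb
Total: 154519.5 Mb = 19314.9 MB.
= 19.31 GB.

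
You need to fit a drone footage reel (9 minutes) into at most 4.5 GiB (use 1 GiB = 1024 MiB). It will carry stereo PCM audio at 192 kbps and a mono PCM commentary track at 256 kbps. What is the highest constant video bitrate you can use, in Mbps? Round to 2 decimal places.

Budget: 4.5 GiB = 38654.7 Mb.
9 min = 540 s
Total bitrate budget: 38654.7 Mb / 540 s = 71.583 Mbps.
Audio total: 192 + 256 = 448 kbps = 0.448 Mbps.
Video: 71.583 − 0.448 = 71.135 Mbps.

71.13 Mbps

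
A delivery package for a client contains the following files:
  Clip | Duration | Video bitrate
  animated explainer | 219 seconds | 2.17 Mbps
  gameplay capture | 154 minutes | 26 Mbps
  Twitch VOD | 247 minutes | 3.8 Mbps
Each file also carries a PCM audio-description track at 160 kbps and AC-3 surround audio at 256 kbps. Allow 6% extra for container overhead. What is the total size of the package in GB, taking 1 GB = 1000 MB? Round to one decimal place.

40.7 GB

Audio total: 160 + 256 = 416 kbps = 0.416 Mbps.
animated explainer: 2.586 Mbps × 219 s × 1.06 = 600.3 Mb
gameplay capture: 26.416 Mbps × 9240 s × 1.06 = 258728.9 Mb
Twitch VOD: 4.216 Mbps × 14820 s × 1.06 = 66230.0 Mb
Total: 325559.2 Mb = 40694.9 MB.
= 40.69 GB.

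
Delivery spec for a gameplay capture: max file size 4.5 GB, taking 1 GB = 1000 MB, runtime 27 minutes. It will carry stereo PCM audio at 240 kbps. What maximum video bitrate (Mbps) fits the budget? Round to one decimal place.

22.0 Mbps

Budget: 4.5 GB = 36000.0 Mb.
27 min = 1620 s
Total bitrate budget: 36000.0 Mb / 1620 s = 22.222 Mbps.
Audio: 240 kbps = 0.240 Mbps.
Video: 22.222 − 0.240 = 21.982 Mbps.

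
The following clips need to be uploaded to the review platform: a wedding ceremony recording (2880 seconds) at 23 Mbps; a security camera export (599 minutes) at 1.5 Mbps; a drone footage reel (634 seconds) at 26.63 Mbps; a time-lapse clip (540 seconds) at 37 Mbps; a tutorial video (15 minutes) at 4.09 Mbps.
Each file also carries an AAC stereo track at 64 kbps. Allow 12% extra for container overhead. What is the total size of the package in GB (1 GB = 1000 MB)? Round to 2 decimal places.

Audio: 64 kbps = 0.064 Mbps.
wedding ceremony recording: 23.064 Mbps × 2880 s × 1.12 = 74395.2 Mb
security camera export: 1.564 Mbps × 35940 s × 1.12 = 62955.4 Mb
drone footage reel: 26.694 Mbps × 634 s × 1.12 = 18954.9 Mb
time-lapse clip: 37.064 Mbps × 540 s × 1.12 = 22416.3 Mb
tutorial video: 4.154 Mbps × 900 s × 1.12 = 4187.2 Mb
Total: 182909.0 Mb = 22863.6 MB.
= 22.86 GB.

22.86 GB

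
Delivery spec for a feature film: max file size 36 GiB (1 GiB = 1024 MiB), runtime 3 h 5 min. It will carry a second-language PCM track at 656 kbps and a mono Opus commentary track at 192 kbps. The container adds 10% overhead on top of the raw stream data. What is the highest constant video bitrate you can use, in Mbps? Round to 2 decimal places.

Budget: 36 GiB = 309237.6 Mb.
Stream payload after overhead: 309237.6 / 1.10 = 281125.1 Mb.
3 h 5 min = 185 min = 11100 s
Total bitrate budget: 281125.1 Mb / 11100 s = 25.327 Mbps.
Audio total: 656 + 192 = 848 kbps = 0.848 Mbps.
Video: 25.327 − 0.848 = 24.479 Mbps.

24.48 Mbps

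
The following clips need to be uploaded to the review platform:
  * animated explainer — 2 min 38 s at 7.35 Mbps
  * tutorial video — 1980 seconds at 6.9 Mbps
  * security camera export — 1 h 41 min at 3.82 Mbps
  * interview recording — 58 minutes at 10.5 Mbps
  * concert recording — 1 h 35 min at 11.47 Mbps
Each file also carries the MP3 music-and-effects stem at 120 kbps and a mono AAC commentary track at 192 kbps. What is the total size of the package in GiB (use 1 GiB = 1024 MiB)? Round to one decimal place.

Audio total: 120 + 192 = 312 kbps = 0.312 Mbps.
animated explainer: 7.662 Mbps × 158 s = 1210.6 Mb
tutorial video: 7.212 Mbps × 1980 s = 14279.8 Mb
security camera export: 4.132 Mbps × 6060 s = 25039.9 Mb
interview recording: 10.812 Mbps × 3480 s = 37625.8 Mb
concert recording: 11.782 Mbps × 5700 s = 67157.4 Mb
Total: 145313.4 Mb = 18164.2 MB.
= 16.92 GiB.

16.9 GiB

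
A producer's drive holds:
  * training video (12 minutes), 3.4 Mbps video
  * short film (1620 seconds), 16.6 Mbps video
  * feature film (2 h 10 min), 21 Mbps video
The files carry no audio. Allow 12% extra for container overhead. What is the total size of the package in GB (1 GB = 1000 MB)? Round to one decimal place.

27.0 GB

training video: 3.400 Mbps × 720 s × 1.12 = 2741.8 Mb
short film: 16.600 Mbps × 1620 s × 1.12 = 30119.0 Mb
feature film: 21.000 Mbps × 7800 s × 1.12 = 183456.0 Mb
Total: 216316.8 Mb = 27039.6 MB.
= 27.04 GB.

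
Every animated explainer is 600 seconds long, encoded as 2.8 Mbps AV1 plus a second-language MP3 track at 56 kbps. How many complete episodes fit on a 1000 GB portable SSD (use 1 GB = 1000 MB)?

Audio: 56 kbps = 0.056 Mbps.
Total bitrate: 2.856 Mbps.
Per item: 2.856 Mbps × 600 s = 1,714 Mb = 214.2 MB.
Capacity: 1000 GB = 8,000,000 Mb; 4668.53 items → 4668 complete.

4668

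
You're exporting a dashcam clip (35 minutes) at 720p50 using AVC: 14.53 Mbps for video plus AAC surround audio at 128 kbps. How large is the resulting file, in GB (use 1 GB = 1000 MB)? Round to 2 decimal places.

35 min = 2100 s
Audio: 128 kbps = 0.128 Mbps.
Total bitrate: 14.53 + 0.128 = 14.658 Mbps.
Stream data: 14.658 Mbps × 2100 s = 30781.8 Mb.
30,782 Mb ÷ 8 = 3,848 MB → 3.848 GB.

3.85 GB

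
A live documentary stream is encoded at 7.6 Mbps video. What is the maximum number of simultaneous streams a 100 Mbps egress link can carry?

13

100 Mbps = 100.0 Mbps; 100.0 / 7.600 = 13.16 → 13 viewers.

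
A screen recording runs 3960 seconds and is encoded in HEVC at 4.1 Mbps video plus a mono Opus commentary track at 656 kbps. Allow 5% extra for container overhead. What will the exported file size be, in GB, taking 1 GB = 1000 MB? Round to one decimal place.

2.5 GB

Audio: 656 kbps = 0.656 Mbps.
Total bitrate: 4.1 + 0.656 = 4.756 Mbps.
Stream data: 4.756 Mbps × 3960 s = 18833.8 Mb.
With 5% container overhead: ×1.05.
19,775 Mb ÷ 8 = 2,472 MB → 2.472 GB.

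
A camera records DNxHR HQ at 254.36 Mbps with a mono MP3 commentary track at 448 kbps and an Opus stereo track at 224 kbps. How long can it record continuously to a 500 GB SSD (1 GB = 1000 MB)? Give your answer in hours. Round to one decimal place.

4.4 hours

Audio total: 448 + 224 = 672 kbps = 0.672 Mbps.
Total bitrate: 254.36 + 0.672 = 255.032 Mbps.
Capacity: 500 GB = 4,000,000 Mb.
Recording time: 4,000,000 / 255.032 = 15,684 s ≈ 4.36 hours.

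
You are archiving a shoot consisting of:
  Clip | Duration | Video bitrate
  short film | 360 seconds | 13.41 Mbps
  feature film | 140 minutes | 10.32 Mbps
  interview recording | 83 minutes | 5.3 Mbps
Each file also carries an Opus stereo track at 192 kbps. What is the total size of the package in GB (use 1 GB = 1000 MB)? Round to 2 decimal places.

15.07 GB

Audio: 192 kbps = 0.192 Mbps.
short film: 13.602 Mbps × 360 s = 4896.7 Mb
feature film: 10.512 Mbps × 8400 s = 88300.8 Mb
interview recording: 5.492 Mbps × 4980 s = 27350.2 Mb
Total: 120547.7 Mb = 15068.5 MB.
= 15.07 GB.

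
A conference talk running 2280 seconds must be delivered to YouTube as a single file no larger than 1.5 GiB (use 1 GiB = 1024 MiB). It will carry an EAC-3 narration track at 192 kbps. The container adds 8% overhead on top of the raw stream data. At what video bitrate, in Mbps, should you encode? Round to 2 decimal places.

Budget: 1.5 GiB = 12884.9 Mb.
Stream payload after overhead: 12884.9 / 1.08 = 11930.5 Mb.
Total bitrate budget: 11930.5 Mb / 2280 s = 5.233 Mbps.
Audio: 192 kbps = 0.192 Mbps.
Video: 5.233 − 0.192 = 5.041 Mbps.

5.04 Mbps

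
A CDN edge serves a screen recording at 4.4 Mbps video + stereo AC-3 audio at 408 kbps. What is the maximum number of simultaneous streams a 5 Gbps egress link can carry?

1039

Audio: 408 kbps = 0.408 Mbps.
Per-viewer media rate: 4.808 Mbps.
5 Gbps = 5,000 Mbps; 5,000 / 4.808 = 1039.93 → 1039 viewers.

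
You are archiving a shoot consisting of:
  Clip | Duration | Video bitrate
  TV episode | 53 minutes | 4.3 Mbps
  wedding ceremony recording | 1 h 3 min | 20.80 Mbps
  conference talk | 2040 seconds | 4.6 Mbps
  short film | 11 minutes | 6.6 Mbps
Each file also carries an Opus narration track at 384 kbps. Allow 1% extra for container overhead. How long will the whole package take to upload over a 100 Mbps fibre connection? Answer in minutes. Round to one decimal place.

18.5 minutes

Audio: 384 kbps = 0.384 Mbps.
TV episode: 4.684 Mbps × 3180 s × 1.01 = 15044.1 Mb
wedding ceremony recording: 21.184 Mbps × 3780 s × 1.01 = 80876.3 Mb
conference talk: 4.984 Mbps × 2040 s × 1.01 = 10269.0 Mb
short film: 6.984 Mbps × 660 s × 1.01 = 4655.5 Mb
Total: 110844.9 Mb = 13855.6 MB.
At 100 Mbps: 110844.9 / 100 = 1108 s ≈ 18.5 minutes.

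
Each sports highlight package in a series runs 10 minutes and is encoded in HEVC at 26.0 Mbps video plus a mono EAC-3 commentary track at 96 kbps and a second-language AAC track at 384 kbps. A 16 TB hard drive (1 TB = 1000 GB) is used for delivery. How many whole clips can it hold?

10 min = 600 s
Audio total: 96 + 384 = 480 kbps = 0.480 Mbps.
Total bitrate: 26.480 Mbps.
Per item: 26.480 Mbps × 600 s = 15,888 Mb = 1,986 MB.
Capacity: 16 TB = 128,000,000 Mb; 8056.39 items → 8056 complete.

8056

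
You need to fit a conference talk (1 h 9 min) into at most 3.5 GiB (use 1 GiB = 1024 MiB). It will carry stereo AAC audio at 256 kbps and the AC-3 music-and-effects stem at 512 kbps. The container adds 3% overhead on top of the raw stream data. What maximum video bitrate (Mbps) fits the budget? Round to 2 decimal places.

6.28 Mbps

Budget: 3.5 GiB = 30064.8 Mb.
Stream payload after overhead: 30064.8 / 1.03 = 29189.1 Mb.
1 h 9 min = 69 min = 4140 s
Total bitrate budget: 29189.1 Mb / 4140 s = 7.051 Mbps.
Audio total: 256 + 512 = 768 kbps = 0.768 Mbps.
Video: 7.051 − 0.768 = 6.283 Mbps.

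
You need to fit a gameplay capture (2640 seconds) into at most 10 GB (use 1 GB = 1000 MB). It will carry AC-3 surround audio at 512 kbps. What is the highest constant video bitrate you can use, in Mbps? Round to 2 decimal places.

Budget: 10 GB = 80000.0 Mb.
Total bitrate budget: 80000.0 Mb / 2640 s = 30.303 Mbps.
Audio: 512 kbps = 0.512 Mbps.
Video: 30.303 − 0.512 = 29.791 Mbps.

29.79 Mbps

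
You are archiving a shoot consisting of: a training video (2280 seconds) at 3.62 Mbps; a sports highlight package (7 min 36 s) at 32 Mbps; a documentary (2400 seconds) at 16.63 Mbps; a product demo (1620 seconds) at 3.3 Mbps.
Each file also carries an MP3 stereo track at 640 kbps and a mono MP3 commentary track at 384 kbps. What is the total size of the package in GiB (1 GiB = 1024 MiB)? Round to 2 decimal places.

8.73 GiB

Audio total: 640 + 384 = 1024 kbps = 1.024 Mbps.
training video: 4.644 Mbps × 2280 s = 10588.3 Mb
sports highlight package: 33.024 Mbps × 456 s = 15058.9 Mb
documentary: 17.654 Mbps × 2400 s = 42369.6 Mb
product demo: 4.324 Mbps × 1620 s = 7004.9 Mb
Total: 75021.7 Mb = 9377.7 MB.
= 8.734 GiB.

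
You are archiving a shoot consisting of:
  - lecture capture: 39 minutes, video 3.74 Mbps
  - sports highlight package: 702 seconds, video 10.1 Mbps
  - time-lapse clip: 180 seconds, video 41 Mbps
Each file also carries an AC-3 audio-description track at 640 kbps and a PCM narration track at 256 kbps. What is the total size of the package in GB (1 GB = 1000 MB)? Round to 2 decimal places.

Audio total: 640 + 256 = 896 kbps = 0.896 Mbps.
lecture capture: 4.636 Mbps × 2340 s = 10848.2 Mb
sports highlight package: 10.996 Mbps × 702 s = 7719.2 Mb
time-lapse clip: 41.896 Mbps × 180 s = 7541.3 Mb
Total: 26108.7 Mb = 3263.6 MB.
= 3.264 GB.

3.26 GB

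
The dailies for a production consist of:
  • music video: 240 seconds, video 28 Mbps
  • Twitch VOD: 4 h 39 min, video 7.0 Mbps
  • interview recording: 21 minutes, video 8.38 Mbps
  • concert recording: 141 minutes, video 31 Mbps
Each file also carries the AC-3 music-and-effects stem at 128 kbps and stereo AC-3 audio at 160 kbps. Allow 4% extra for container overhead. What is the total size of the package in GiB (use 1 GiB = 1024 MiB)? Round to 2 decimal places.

48.96 GiB

Audio total: 128 + 160 = 288 kbps = 0.288 Mbps.
music video: 28.288 Mbps × 240 s × 1.04 = 7060.7 Mb
Twitch VOD: 7.288 Mbps × 16740 s × 1.04 = 126881.2 Mb
interview recording: 8.668 Mbps × 1260 s × 1.04 = 11358.5 Mb
concert recording: 31.288 Mbps × 8460 s × 1.04 = 275284.3 Mb
Total: 420584.7 Mb = 52573.1 MB.
= 48.96 GiB.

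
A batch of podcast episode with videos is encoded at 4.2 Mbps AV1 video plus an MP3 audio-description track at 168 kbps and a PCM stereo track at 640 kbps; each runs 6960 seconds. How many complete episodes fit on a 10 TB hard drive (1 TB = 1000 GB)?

Audio total: 168 + 640 = 808 kbps = 0.808 Mbps.
Total bitrate: 5.008 Mbps.
Per item: 5.008 Mbps × 6960 s = 34,856 Mb = 4,357 MB.
Capacity: 10 TB = 80,000,000 Mb; 2295.18 items → 2295 complete.

2295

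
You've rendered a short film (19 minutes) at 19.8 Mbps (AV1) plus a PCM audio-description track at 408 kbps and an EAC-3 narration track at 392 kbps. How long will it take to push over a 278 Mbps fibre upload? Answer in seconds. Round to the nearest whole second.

84 seconds

19 min = 1140 s
Audio total: 408 + 392 = 800 kbps = 0.800 Mbps.
Total bitrate: 20.600 Mbps.
File: 20.600 Mbps × 1140 s = 23484.0 Mb.
At 278 Mbps: 23484.0 / 278 = 84.5 s ≈ 84.5 seconds.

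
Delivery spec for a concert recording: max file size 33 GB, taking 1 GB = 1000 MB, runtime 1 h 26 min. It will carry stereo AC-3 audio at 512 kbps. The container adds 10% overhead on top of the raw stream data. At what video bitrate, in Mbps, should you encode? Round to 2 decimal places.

46.00 Mbps

Budget: 33 GB = 264000.0 Mb.
Stream payload after overhead: 264000.0 / 1.10 = 240000.0 Mb.
1 h 26 min = 86 min = 5160 s
Total bitrate budget: 240000.0 Mb / 5160 s = 46.512 Mbps.
Audio: 512 kbps = 0.512 Mbps.
Video: 46.512 − 0.512 = 46.000 Mbps.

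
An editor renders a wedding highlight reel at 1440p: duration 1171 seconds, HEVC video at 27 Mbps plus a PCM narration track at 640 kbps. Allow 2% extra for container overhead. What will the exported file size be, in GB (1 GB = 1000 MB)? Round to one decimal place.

Audio: 640 kbps = 0.640 Mbps.
Total bitrate: 27 + 0.640 = 27.640 Mbps.
Stream data: 27.640 Mbps × 1171 s = 32366.4 Mb.
With 2% container overhead: ×1.02.
33,014 Mb ÷ 8 = 4,127 MB → 4.127 GB.

4.1 GB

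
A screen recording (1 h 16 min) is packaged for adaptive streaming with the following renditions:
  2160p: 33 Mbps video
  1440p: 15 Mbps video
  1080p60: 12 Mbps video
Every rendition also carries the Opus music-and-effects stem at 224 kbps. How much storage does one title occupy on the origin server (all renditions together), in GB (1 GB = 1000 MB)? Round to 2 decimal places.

1 h 16 min = 76 min = 4560 s
Audio: 224 kbps = 0.224 Mbps.
Sum of rendition bitrates: (33+0.224) + (15+0.224) + (12+0.224) = 60.672 Mbps.
× 4560 s = 276,664 Mb = 34,583 MB = 34.58 GB.

34.58 GB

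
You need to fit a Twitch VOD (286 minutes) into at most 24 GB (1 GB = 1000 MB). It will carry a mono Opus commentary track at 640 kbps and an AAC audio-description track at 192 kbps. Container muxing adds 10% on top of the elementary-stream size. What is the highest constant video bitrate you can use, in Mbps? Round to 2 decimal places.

9.34 Mbps

Budget: 24 GB = 192000.0 Mb.
Stream payload after overhead: 192000.0 / 1.10 = 174545.5 Mb.
286 min = 17160 s
Total bitrate budget: 174545.5 Mb / 17160 s = 10.172 Mbps.
Audio total: 640 + 192 = 832 kbps = 0.832 Mbps.
Video: 10.172 − 0.832 = 9.340 Mbps.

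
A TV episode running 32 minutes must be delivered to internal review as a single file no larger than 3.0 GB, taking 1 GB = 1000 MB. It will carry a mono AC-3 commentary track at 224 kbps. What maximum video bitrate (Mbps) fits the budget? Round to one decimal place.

12.3 Mbps

Budget: 3.0 GB = 24000.0 Mb.
32 min = 1920 s
Total bitrate budget: 24000.0 Mb / 1920 s = 12.500 Mbps.
Audio: 224 kbps = 0.224 Mbps.
Video: 12.500 − 0.224 = 12.276 Mbps.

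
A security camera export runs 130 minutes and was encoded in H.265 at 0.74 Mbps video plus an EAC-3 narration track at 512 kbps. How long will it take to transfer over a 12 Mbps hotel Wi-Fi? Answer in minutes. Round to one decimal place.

13.6 minutes

130 min = 7800 s
Audio: 512 kbps = 0.512 Mbps.
Total bitrate: 1.252 Mbps.
File: 1.252 Mbps × 7800 s = 9765.6 Mb.
At 12 Mbps: 9765.6 / 12 = 813.8 s ≈ 13.6 minutes.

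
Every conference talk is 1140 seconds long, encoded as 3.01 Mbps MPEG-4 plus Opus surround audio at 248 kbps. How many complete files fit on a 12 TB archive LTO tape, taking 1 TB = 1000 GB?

25847

Audio: 248 kbps = 0.248 Mbps.
Total bitrate: 3.258 Mbps.
Per item: 3.258 Mbps × 1140 s = 3,714 Mb = 464.3 MB.
Capacity: 12 TB = 96,000,000 Mb; 25847.31 items → 25847 complete.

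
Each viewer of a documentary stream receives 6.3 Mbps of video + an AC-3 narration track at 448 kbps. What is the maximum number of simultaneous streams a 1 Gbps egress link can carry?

Audio: 448 kbps = 0.448 Mbps.
Per-viewer media rate: 6.748 Mbps.
1 Gbps = 1,000 Mbps; 1,000 / 6.748 = 148.19 → 148 viewers.

148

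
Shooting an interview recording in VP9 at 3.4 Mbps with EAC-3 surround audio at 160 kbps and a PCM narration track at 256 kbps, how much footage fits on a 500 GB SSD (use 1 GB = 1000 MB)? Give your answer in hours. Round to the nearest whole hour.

Audio total: 160 + 256 = 416 kbps = 0.416 Mbps.
Total bitrate: 3.4 + 0.416 = 3.816 Mbps.
Capacity: 500 GB = 4,000,000 Mb.
Recording time: 4,000,000 / 3.816 = 1,048,218 s ≈ 291 hours.

291 hours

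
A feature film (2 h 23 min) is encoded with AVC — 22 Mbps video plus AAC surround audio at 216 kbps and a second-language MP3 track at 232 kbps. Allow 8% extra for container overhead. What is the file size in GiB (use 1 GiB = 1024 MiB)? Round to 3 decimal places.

24.216 GiB

2 h 23 min = 143 min = 8580 s
Audio total: 216 + 232 = 448 kbps = 0.448 Mbps.
Total bitrate: 22 + 0.448 = 22.448 Mbps.
Stream data: 22.448 Mbps × 8580 s = 192603.8 Mb.
With 8% container overhead: ×1.08.
208,012 Mb = 26,001,518,400 bytes ÷ 1,073,741,824 = 24.22 GiB.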